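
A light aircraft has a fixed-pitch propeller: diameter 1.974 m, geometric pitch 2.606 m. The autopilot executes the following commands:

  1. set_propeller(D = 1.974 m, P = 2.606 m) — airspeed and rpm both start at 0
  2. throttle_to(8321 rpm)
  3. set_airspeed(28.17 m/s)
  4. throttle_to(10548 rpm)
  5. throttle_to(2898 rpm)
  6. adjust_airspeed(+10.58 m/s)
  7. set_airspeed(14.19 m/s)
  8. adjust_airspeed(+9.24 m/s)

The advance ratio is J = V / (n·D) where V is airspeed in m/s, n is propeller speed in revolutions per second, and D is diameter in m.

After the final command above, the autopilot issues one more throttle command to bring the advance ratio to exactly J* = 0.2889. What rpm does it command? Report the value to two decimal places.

rpm = 2465.07

set_propeller: D = 1.974 m, P = 2.606 m (p = P/D = 1.320162); state ← (V=0, rpm=0)
throttle_to(8321): rpm ← 8321
set_airspeed(28.17): V ← 28.17 m/s
throttle_to(10548): rpm ← 10548
throttle_to(2898): rpm ← 2898
adjust_airspeed(+10.58): V ← 28.17 +10.58 = 38.75 m/s
set_airspeed(14.19): V ← 14.19 m/s
adjust_airspeed(+9.24): V ← 14.19 +9.24 = 23.43 m/s
final state: V = 23.43 m/s, rpm = 2898 → n = rpm/60 = 48.300000 rev/s
target J* = 0.2889; solve J* = V/(n·D) for n: n = V/(J*·D) = 23.43/(0.2889 × 1.974) = 41.084461 rev/s
rpm = 60·n = 2465.067687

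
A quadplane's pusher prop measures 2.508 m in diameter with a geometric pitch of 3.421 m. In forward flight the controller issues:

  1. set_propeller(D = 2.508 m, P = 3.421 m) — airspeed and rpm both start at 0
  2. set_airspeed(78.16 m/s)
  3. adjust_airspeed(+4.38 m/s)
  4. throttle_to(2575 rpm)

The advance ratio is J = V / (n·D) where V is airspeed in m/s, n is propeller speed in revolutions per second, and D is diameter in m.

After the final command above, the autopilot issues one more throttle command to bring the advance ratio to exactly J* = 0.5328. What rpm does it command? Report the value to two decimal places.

rpm = 3706.16

set_propeller: D = 2.508 m, P = 3.421 m (p = P/D = 1.364035); state ← (V=0, rpm=0)
set_airspeed(78.16): V ← 78.16 m/s
adjust_airspeed(+4.38): V ← 78.16 +4.38 = 82.54 m/s
throttle_to(2575): rpm ← 2575
final state: V = 82.54 m/s, rpm = 2575 → n = rpm/60 = 42.916667 rev/s
target J* = 0.5328; solve J* = V/(n·D) for n: n = V/(J*·D) = 82.54/(0.5328 × 2.508) = 61.769305 rev/s
rpm = 60·n = 3706.158311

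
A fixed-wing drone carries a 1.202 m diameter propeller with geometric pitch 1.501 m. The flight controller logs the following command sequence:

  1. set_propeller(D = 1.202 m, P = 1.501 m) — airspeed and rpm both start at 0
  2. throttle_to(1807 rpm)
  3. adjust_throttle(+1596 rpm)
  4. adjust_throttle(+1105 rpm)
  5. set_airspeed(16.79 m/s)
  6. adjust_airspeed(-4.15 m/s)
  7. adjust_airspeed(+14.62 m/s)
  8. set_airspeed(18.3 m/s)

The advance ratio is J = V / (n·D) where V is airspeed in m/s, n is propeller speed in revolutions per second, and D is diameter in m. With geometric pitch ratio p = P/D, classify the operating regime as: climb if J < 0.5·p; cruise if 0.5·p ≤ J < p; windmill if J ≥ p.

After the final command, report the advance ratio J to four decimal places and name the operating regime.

set_propeller: D = 1.202 m, P = 1.501 m (p = P/D = 1.248752); state ← (V=0, rpm=0)
throttle_to(1807): rpm ← 1807
adjust_throttle(+1596): rpm ← 1807 +1596 = 3403
adjust_throttle(+1105): rpm ← 3403 +1105 = 4508
set_airspeed(16.79): V ← 16.79 m/s
adjust_airspeed(-4.15): V ← 16.79 -4.15 = 12.64 m/s
adjust_airspeed(+14.62): V ← 12.64 +14.62 = 27.26 m/s
set_airspeed(18.3): V ← 18.3 m/s
final state: V = 18.3 m/s, rpm = 4508 → n = rpm/60 = 75.133333 rev/s
J = V / (n·D) = 18.3 / (75.133333 × 1.202) = 0.202635
regime bands: climb J<0.6244 | cruise [0.6244, 1.2488) | windmill J≥1.2488
J = 0.2026 → climb

J = 0.2026, regime = climb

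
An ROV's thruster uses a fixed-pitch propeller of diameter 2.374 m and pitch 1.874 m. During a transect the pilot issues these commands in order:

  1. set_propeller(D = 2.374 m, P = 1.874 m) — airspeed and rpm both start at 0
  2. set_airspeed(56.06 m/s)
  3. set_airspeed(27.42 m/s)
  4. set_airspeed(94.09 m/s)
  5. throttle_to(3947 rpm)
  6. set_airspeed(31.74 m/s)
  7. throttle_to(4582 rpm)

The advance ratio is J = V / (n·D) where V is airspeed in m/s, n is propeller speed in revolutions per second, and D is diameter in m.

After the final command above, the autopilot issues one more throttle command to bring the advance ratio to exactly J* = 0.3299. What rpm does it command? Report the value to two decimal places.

rpm = 2431.62

set_propeller: D = 2.374 m, P = 1.874 m (p = P/D = 0.789385); state ← (V=0, rpm=0)
set_airspeed(56.06): V ← 56.06 m/s
set_airspeed(27.42): V ← 27.42 m/s
set_airspeed(94.09): V ← 94.09 m/s
throttle_to(3947): rpm ← 3947
set_airspeed(31.74): V ← 31.74 m/s
throttle_to(4582): rpm ← 4582
final state: V = 31.74 m/s, rpm = 4582 → n = rpm/60 = 76.366667 rev/s
target J* = 0.3299; solve J* = V/(n·D) for n: n = V/(J*·D) = 31.74/(0.3299 × 2.374) = 40.526947 rev/s
rpm = 60·n = 2431.616841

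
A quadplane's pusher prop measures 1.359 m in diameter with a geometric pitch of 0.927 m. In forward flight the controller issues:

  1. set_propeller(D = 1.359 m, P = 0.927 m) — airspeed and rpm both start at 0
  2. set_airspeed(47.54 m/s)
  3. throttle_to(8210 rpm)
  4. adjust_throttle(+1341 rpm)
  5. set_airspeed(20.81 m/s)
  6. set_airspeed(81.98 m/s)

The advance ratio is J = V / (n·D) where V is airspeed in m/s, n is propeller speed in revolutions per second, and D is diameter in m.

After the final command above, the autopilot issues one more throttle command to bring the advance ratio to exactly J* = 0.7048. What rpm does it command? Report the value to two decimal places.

rpm = 5135.39

set_propeller: D = 1.359 m, P = 0.927 m (p = P/D = 0.682119); state ← (V=0, rpm=0)
set_airspeed(47.54): V ← 47.54 m/s
throttle_to(8210): rpm ← 8210
adjust_throttle(+1341): rpm ← 8210 +1341 = 9551
set_airspeed(20.81): V ← 20.81 m/s
set_airspeed(81.98): V ← 81.98 m/s
final state: V = 81.98 m/s, rpm = 9551 → n = rpm/60 = 159.183333 rev/s
target J* = 0.7048; solve J* = V/(n·D) for n: n = V/(J*·D) = 81.98/(0.7048 × 1.359) = 85.589908 rev/s
rpm = 60·n = 5135.394507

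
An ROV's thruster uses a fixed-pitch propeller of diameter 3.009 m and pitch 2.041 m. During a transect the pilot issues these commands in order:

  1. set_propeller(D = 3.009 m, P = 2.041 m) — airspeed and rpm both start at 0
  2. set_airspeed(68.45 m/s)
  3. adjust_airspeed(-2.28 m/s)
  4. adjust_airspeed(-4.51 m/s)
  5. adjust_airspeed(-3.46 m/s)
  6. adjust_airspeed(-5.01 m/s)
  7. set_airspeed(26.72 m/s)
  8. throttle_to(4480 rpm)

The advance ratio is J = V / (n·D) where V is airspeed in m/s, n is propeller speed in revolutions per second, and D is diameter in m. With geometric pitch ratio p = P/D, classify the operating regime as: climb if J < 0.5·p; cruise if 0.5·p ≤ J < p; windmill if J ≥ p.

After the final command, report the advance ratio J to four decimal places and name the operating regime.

J = 0.1189, regime = climb

set_propeller: D = 3.009 m, P = 2.041 m (p = P/D = 0.678298); state ← (V=0, rpm=0)
set_airspeed(68.45): V ← 68.45 m/s
adjust_airspeed(-2.28): V ← 68.45 -2.28 = 66.17 m/s
adjust_airspeed(-4.51): V ← 66.17 -4.51 = 61.66 m/s
adjust_airspeed(-3.46): V ← 61.66 -3.46 = 58.2 m/s
adjust_airspeed(-5.01): V ← 58.2 -5.01 = 53.19 m/s
set_airspeed(26.72): V ← 26.72 m/s
throttle_to(4480): rpm ← 4480
final state: V = 26.72 m/s, rpm = 4480 → n = rpm/60 = 74.666667 rev/s
J = V / (n·D) = 26.72 / (74.666667 × 3.009) = 0.118929
regime bands: climb J<0.3391 | cruise [0.3391, 0.6783) | windmill J≥0.6783
J = 0.1189 → climb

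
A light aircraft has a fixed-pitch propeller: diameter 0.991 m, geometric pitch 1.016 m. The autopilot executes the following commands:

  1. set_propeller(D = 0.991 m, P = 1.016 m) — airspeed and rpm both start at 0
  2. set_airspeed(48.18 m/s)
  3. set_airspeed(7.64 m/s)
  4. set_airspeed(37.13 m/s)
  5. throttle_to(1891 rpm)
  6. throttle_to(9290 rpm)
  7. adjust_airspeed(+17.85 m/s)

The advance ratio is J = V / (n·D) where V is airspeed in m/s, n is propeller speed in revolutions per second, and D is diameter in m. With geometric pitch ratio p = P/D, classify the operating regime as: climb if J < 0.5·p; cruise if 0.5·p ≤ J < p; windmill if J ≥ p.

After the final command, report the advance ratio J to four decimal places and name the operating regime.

set_propeller: D = 0.991 m, P = 1.016 m (p = P/D = 1.025227); state ← (V=0, rpm=0)
set_airspeed(48.18): V ← 48.18 m/s
set_airspeed(7.64): V ← 7.64 m/s
set_airspeed(37.13): V ← 37.13 m/s
throttle_to(1891): rpm ← 1891
throttle_to(9290): rpm ← 9290
adjust_airspeed(+17.85): V ← 37.13 +17.85 = 54.98 m/s
final state: V = 54.98 m/s, rpm = 9290 → n = rpm/60 = 154.833333 rev/s
J = V / (n·D) = 54.98 / (154.833333 × 0.991) = 0.358316
regime bands: climb J<0.5126 | cruise [0.5126, 1.0252) | windmill J≥1.0252
J = 0.3583 → climb

J = 0.3583, regime = climb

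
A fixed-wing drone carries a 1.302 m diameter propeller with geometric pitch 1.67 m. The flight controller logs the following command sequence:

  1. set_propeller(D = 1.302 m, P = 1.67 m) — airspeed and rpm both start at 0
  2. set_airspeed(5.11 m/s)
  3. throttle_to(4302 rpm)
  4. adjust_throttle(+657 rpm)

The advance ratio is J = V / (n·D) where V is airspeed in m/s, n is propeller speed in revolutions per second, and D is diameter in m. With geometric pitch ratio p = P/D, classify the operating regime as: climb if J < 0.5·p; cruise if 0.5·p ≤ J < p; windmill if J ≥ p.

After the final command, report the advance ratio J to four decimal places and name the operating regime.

J = 0.0475, regime = climb

set_propeller: D = 1.302 m, P = 1.67 m (p = P/D = 1.282642); state ← (V=0, rpm=0)
set_airspeed(5.11): V ← 5.11 m/s
throttle_to(4302): rpm ← 4302
adjust_throttle(+657): rpm ← 4302 +657 = 4959
final state: V = 5.11 m/s, rpm = 4959 → n = rpm/60 = 82.650000 rev/s
J = V / (n·D) = 5.11 / (82.650000 × 1.302) = 0.047486
regime bands: climb J<0.6413 | cruise [0.6413, 1.2826) | windmill J≥1.2826
J = 0.0475 → climb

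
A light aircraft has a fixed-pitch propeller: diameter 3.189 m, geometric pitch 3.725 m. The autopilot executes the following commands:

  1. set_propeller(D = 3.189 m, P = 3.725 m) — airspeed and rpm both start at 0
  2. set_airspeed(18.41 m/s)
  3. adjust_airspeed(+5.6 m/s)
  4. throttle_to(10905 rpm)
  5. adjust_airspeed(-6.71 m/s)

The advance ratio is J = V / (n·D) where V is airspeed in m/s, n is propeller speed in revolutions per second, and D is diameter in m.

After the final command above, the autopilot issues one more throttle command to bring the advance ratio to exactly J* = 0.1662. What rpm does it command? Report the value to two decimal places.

rpm = 1958.45

set_propeller: D = 3.189 m, P = 3.725 m (p = P/D = 1.168078); state ← (V=0, rpm=0)
set_airspeed(18.41): V ← 18.41 m/s
adjust_airspeed(+5.6): V ← 18.41 +5.6 = 24.01 m/s
throttle_to(10905): rpm ← 10905
adjust_airspeed(-6.71): V ← 24.01 -6.71 = 17.3 m/s
final state: V = 17.3 m/s, rpm = 10905 → n = rpm/60 = 181.750000 rev/s
target J* = 0.1662; solve J* = V/(n·D) for n: n = V/(J*·D) = 17.3/(0.1662 × 3.189) = 32.640783 rev/s
rpm = 60·n = 1958.446963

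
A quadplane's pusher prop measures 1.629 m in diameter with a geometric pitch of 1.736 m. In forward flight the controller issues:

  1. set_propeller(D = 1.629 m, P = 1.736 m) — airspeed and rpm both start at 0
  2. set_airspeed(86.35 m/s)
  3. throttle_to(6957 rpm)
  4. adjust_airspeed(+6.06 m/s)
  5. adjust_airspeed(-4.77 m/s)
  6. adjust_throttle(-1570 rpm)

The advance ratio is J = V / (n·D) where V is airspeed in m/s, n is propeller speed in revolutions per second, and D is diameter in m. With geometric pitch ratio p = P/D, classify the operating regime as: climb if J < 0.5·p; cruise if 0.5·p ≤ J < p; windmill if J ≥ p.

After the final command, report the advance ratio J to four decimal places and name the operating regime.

J = 0.5992, regime = cruise

set_propeller: D = 1.629 m, P = 1.736 m (p = P/D = 1.065684); state ← (V=0, rpm=0)
set_airspeed(86.35): V ← 86.35 m/s
throttle_to(6957): rpm ← 6957
adjust_airspeed(+6.06): V ← 86.35 +6.06 = 92.41 m/s
adjust_airspeed(-4.77): V ← 92.41 -4.77 = 87.64 m/s
adjust_throttle(-1570): rpm ← 6957 -1570 = 5387
final state: V = 87.64 m/s, rpm = 5387 → n = rpm/60 = 89.783333 rev/s
J = V / (n·D) = 87.64 / (89.783333 × 1.629) = 0.599219
regime bands: climb J<0.5328 | cruise [0.5328, 1.0657) | windmill J≥1.0657
J = 0.5992 → cruise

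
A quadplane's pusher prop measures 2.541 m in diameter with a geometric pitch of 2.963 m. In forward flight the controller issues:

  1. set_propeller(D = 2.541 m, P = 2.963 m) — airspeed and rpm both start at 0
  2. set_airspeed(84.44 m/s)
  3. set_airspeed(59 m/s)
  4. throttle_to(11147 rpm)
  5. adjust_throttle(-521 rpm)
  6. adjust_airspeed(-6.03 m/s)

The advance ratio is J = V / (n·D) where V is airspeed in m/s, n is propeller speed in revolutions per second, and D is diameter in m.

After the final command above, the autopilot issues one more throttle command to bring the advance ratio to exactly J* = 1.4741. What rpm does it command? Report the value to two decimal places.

set_propeller: D = 2.541 m, P = 2.963 m (p = P/D = 1.166076); state ← (V=0, rpm=0)
set_airspeed(84.44): V ← 84.44 m/s
set_airspeed(59): V ← 59 m/s
throttle_to(11147): rpm ← 11147
adjust_throttle(-521): rpm ← 11147 -521 = 10626
adjust_airspeed(-6.03): V ← 59 -6.03 = 52.97 m/s
final state: V = 52.97 m/s, rpm = 10626 → n = rpm/60 = 177.100000 rev/s
target J* = 1.4741; solve J* = V/(n·D) for n: n = V/(J*·D) = 52.97/(1.4741 × 2.541) = 14.141594 rev/s
rpm = 60·n = 848.495634

rpm = 848.50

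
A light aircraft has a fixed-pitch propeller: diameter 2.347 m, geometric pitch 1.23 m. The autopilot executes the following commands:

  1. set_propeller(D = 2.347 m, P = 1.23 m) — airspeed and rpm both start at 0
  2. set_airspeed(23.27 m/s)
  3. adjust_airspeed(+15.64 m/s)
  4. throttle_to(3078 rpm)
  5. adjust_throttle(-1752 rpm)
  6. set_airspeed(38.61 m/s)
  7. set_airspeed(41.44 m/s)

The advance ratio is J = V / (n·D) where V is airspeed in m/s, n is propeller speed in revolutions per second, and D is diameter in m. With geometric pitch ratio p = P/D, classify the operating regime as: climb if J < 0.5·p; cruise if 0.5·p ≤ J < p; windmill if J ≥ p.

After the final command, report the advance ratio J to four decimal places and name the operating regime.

set_propeller: D = 2.347 m, P = 1.23 m (p = P/D = 0.524073); state ← (V=0, rpm=0)
set_airspeed(23.27): V ← 23.27 m/s
adjust_airspeed(+15.64): V ← 23.27 +15.64 = 38.91 m/s
throttle_to(3078): rpm ← 3078
adjust_throttle(-1752): rpm ← 3078 -1752 = 1326
set_airspeed(38.61): V ← 38.61 m/s
set_airspeed(41.44): V ← 41.44 m/s
final state: V = 41.44 m/s, rpm = 1326 → n = rpm/60 = 22.100000 rev/s
J = V / (n·D) = 41.44 / (22.100000 × 2.347) = 0.798940
regime bands: climb J<0.2620 | cruise [0.2620, 0.5241) | windmill J≥0.5241
J = 0.7989 → windmill

J = 0.7989, regime = windmill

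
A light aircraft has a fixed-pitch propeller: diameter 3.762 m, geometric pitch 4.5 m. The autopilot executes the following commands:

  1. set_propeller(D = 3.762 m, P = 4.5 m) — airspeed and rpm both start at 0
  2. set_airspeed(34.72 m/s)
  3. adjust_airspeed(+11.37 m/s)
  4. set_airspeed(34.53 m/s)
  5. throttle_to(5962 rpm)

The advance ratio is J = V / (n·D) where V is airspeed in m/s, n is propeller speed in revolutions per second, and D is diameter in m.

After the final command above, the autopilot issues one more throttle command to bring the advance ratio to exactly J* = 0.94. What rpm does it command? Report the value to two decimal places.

rpm = 585.87

set_propeller: D = 3.762 m, P = 4.5 m (p = P/D = 1.196172); state ← (V=0, rpm=0)
set_airspeed(34.72): V ← 34.72 m/s
adjust_airspeed(+11.37): V ← 34.72 +11.37 = 46.09 m/s
set_airspeed(34.53): V ← 34.53 m/s
throttle_to(5962): rpm ← 5962
final state: V = 34.53 m/s, rpm = 5962 → n = rpm/60 = 99.366667 rev/s
target J* = 0.94; solve J* = V/(n·D) for n: n = V/(J*·D) = 34.53/(0.94 × 3.762) = 9.764498 rev/s
rpm = 60·n = 585.869897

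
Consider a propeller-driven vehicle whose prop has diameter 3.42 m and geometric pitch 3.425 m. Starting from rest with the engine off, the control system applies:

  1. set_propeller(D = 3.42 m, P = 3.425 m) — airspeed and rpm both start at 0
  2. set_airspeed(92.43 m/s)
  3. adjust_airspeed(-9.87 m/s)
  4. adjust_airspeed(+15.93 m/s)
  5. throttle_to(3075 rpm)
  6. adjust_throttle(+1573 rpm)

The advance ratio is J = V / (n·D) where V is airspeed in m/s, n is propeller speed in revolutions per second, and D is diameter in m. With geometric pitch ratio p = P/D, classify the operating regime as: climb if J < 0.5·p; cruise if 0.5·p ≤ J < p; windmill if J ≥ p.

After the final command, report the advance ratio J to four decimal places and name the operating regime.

set_propeller: D = 3.42 m, P = 3.425 m (p = P/D = 1.001462); state ← (V=0, rpm=0)
set_airspeed(92.43): V ← 92.43 m/s
adjust_airspeed(-9.87): V ← 92.43 -9.87 = 82.56 m/s
adjust_airspeed(+15.93): V ← 82.56 +15.93 = 98.49 m/s
throttle_to(3075): rpm ← 3075
adjust_throttle(+1573): rpm ← 3075 +1573 = 4648
final state: V = 98.49 m/s, rpm = 4648 → n = rpm/60 = 77.466667 rev/s
J = V / (n·D) = 98.49 / (77.466667 × 3.42) = 0.371750
regime bands: climb J<0.5007 | cruise [0.5007, 1.0015) | windmill J≥1.0015
J = 0.3718 → climb

J = 0.3718, regime = climb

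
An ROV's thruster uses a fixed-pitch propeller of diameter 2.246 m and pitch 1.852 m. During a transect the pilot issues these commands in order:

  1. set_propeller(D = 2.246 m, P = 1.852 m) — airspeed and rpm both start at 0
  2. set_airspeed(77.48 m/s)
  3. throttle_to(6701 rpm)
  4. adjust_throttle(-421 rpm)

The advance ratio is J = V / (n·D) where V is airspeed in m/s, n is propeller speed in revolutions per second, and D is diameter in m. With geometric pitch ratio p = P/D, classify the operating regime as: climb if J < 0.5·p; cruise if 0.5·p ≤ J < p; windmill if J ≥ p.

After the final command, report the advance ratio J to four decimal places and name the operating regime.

J = 0.3296, regime = climb

set_propeller: D = 2.246 m, P = 1.852 m (p = P/D = 0.824577); state ← (V=0, rpm=0)
set_airspeed(77.48): V ← 77.48 m/s
throttle_to(6701): rpm ← 6701
adjust_throttle(-421): rpm ← 6701 -421 = 6280
final state: V = 77.48 m/s, rpm = 6280 → n = rpm/60 = 104.666667 rev/s
J = V / (n·D) = 77.48 / (104.666667 × 2.246) = 0.329588
regime bands: climb J<0.4123 | cruise [0.4123, 0.8246) | windmill J≥0.8246
J = 0.3296 → climb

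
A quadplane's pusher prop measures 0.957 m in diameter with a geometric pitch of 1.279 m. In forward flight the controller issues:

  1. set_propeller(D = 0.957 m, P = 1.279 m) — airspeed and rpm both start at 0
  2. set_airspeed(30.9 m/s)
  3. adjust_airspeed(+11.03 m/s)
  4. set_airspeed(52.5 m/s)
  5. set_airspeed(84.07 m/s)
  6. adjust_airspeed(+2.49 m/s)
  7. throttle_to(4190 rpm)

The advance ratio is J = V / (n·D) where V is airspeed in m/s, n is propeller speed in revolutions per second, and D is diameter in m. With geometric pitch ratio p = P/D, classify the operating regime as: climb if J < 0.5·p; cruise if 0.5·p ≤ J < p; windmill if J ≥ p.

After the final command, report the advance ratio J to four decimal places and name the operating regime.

J = 1.2952, regime = cruise

set_propeller: D = 0.957 m, P = 1.279 m (p = P/D = 1.336468); state ← (V=0, rpm=0)
set_airspeed(30.9): V ← 30.9 m/s
adjust_airspeed(+11.03): V ← 30.9 +11.03 = 41.93 m/s
set_airspeed(52.5): V ← 52.5 m/s
set_airspeed(84.07): V ← 84.07 m/s
adjust_airspeed(+2.49): V ← 84.07 +2.49 = 86.56 m/s
throttle_to(4190): rpm ← 4190
final state: V = 86.56 m/s, rpm = 4190 → n = rpm/60 = 69.833333 rev/s
J = V / (n·D) = 86.56 / (69.833333 × 0.957) = 1.295217
regime bands: climb J<0.6682 | cruise [0.6682, 1.3365) | windmill J≥1.3365
J = 1.2952 → cruise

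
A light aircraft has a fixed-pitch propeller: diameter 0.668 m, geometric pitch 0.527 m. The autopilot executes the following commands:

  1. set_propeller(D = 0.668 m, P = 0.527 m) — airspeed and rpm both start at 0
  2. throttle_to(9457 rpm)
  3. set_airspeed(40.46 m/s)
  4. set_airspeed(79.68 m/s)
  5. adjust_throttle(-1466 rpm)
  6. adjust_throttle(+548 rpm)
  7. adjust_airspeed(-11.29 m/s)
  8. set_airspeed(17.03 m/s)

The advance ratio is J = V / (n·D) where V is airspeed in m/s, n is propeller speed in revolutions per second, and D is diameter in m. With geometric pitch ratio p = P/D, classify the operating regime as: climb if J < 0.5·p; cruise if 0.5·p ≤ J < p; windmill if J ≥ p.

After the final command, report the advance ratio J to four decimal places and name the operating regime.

J = 0.1791, regime = climb

set_propeller: D = 0.668 m, P = 0.527 m (p = P/D = 0.788922); state ← (V=0, rpm=0)
throttle_to(9457): rpm ← 9457
set_airspeed(40.46): V ← 40.46 m/s
set_airspeed(79.68): V ← 79.68 m/s
adjust_throttle(-1466): rpm ← 9457 -1466 = 7991
adjust_throttle(+548): rpm ← 7991 +548 = 8539
adjust_airspeed(-11.29): V ← 79.68 -11.29 = 68.39 m/s
set_airspeed(17.03): V ← 17.03 m/s
final state: V = 17.03 m/s, rpm = 8539 → n = rpm/60 = 142.316667 rev/s
J = V / (n·D) = 17.03 / (142.316667 × 0.668) = 0.179136
regime bands: climb J<0.3945 | cruise [0.3945, 0.7889) | windmill J≥0.7889
J = 0.1791 → climb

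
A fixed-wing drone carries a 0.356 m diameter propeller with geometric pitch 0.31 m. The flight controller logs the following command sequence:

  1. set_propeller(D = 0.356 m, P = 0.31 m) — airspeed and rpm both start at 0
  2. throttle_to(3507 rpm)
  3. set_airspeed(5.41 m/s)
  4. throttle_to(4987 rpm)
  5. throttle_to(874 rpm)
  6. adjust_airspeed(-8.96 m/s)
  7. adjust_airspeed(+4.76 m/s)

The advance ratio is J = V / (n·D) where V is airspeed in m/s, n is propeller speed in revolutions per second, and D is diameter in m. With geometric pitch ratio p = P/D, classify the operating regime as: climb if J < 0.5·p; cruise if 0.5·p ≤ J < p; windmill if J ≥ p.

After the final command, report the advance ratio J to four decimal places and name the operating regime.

set_propeller: D = 0.356 m, P = 0.31 m (p = P/D = 0.870787); state ← (V=0, rpm=0)
throttle_to(3507): rpm ← 3507
set_airspeed(5.41): V ← 5.41 m/s
throttle_to(4987): rpm ← 4987
throttle_to(874): rpm ← 874
adjust_airspeed(-8.96): V ← 5.41 -8.96 = -3.55 m/s
adjust_airspeed(+4.76): V ← -3.55 +4.76 = 1.21 m/s
final state: V = 1.21 m/s, rpm = 874 → n = rpm/60 = 14.566667 rev/s
J = V / (n·D) = 1.21 / (14.566667 × 0.356) = 0.233332
regime bands: climb J<0.4354 | cruise [0.4354, 0.8708) | windmill J≥0.8708
J = 0.2333 → climb

J = 0.2333, regime = climb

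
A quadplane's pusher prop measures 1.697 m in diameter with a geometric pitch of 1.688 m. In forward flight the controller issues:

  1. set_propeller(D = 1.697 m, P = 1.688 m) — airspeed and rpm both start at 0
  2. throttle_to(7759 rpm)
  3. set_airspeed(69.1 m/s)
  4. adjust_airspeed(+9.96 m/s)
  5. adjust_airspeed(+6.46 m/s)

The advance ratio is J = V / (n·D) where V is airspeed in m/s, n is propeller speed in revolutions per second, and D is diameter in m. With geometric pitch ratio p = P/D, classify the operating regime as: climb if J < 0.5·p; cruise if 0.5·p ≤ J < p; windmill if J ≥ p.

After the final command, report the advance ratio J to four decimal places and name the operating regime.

set_propeller: D = 1.697 m, P = 1.688 m (p = P/D = 0.994697); state ← (V=0, rpm=0)
throttle_to(7759): rpm ← 7759
set_airspeed(69.1): V ← 69.1 m/s
adjust_airspeed(+9.96): V ← 69.1 +9.96 = 79.06 m/s
adjust_airspeed(+6.46): V ← 79.06 +6.46 = 85.52 m/s
final state: V = 85.52 m/s, rpm = 7759 → n = rpm/60 = 129.316667 rev/s
J = V / (n·D) = 85.52 / (129.316667 × 1.697) = 0.389701
regime bands: climb J<0.4973 | cruise [0.4973, 0.9947) | windmill J≥0.9947
J = 0.3897 → climb

J = 0.3897, regime = climb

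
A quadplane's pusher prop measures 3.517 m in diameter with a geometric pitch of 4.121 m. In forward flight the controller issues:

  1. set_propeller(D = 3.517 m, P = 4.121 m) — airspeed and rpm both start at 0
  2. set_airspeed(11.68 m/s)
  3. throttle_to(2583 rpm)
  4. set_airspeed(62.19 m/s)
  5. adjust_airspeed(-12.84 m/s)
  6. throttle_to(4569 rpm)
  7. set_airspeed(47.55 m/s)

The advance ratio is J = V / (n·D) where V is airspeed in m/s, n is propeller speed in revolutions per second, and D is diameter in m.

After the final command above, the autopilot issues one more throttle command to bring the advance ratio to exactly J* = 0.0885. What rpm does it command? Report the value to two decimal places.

rpm = 9166.13

set_propeller: D = 3.517 m, P = 4.121 m (p = P/D = 1.171737); state ← (V=0, rpm=0)
set_airspeed(11.68): V ← 11.68 m/s
throttle_to(2583): rpm ← 2583
set_airspeed(62.19): V ← 62.19 m/s
adjust_airspeed(-12.84): V ← 62.19 -12.84 = 49.35 m/s
throttle_to(4569): rpm ← 4569
set_airspeed(47.55): V ← 47.55 m/s
final state: V = 47.55 m/s, rpm = 4569 → n = rpm/60 = 76.150000 rev/s
target J* = 0.0885; solve J* = V/(n·D) for n: n = V/(J*·D) = 47.55/(0.0885 × 3.517) = 152.768876 rev/s
rpm = 60·n = 9166.132538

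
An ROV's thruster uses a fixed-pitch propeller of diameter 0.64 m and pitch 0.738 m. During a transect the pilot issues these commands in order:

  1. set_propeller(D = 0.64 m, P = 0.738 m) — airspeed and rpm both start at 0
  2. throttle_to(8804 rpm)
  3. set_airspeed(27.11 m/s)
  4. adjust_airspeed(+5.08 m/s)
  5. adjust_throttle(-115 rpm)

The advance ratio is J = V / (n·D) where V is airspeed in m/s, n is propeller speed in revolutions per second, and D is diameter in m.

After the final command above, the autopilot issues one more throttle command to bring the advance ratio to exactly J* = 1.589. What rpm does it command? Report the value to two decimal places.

rpm = 1899.19

set_propeller: D = 0.64 m, P = 0.738 m (p = P/D = 1.153125); state ← (V=0, rpm=0)
throttle_to(8804): rpm ← 8804
set_airspeed(27.11): V ← 27.11 m/s
adjust_airspeed(+5.08): V ← 27.11 +5.08 = 32.19 m/s
adjust_throttle(-115): rpm ← 8804 -115 = 8689
final state: V = 32.19 m/s, rpm = 8689 → n = rpm/60 = 144.816667 rev/s
target J* = 1.589; solve J* = V/(n·D) for n: n = V/(J*·D) = 32.19/(1.589 × 0.64) = 31.653162 rev/s
rpm = 60·n = 1899.189742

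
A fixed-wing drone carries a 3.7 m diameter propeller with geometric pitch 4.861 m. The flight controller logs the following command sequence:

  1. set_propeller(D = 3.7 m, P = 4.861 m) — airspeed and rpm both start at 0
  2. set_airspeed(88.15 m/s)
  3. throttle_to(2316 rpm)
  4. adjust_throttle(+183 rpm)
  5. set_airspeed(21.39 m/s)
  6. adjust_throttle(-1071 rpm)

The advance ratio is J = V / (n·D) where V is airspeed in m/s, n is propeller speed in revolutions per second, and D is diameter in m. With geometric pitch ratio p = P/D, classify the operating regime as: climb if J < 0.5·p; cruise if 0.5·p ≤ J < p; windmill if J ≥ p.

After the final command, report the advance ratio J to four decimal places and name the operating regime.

J = 0.2429, regime = climb

set_propeller: D = 3.7 m, P = 4.861 m (p = P/D = 1.313784); state ← (V=0, rpm=0)
set_airspeed(88.15): V ← 88.15 m/s
throttle_to(2316): rpm ← 2316
adjust_throttle(+183): rpm ← 2316 +183 = 2499
set_airspeed(21.39): V ← 21.39 m/s
adjust_throttle(-1071): rpm ← 2499 -1071 = 1428
final state: V = 21.39 m/s, rpm = 1428 → n = rpm/60 = 23.800000 rev/s
J = V / (n·D) = 21.39 / (23.800000 × 3.7) = 0.242903
regime bands: climb J<0.6569 | cruise [0.6569, 1.3138) | windmill J≥1.3138
J = 0.2429 → climb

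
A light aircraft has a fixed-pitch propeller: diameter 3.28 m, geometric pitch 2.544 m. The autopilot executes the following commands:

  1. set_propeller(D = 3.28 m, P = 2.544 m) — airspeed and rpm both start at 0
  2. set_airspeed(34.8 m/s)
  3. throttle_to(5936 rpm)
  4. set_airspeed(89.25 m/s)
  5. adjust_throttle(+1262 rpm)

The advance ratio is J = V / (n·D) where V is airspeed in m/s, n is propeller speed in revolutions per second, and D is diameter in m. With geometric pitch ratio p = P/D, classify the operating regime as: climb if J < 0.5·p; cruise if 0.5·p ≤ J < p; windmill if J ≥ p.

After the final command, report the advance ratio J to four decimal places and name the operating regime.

set_propeller: D = 3.28 m, P = 2.544 m (p = P/D = 0.775610); state ← (V=0, rpm=0)
set_airspeed(34.8): V ← 34.8 m/s
throttle_to(5936): rpm ← 5936
set_airspeed(89.25): V ← 89.25 m/s
adjust_throttle(+1262): rpm ← 5936 +1262 = 7198
final state: V = 89.25 m/s, rpm = 7198 → n = rpm/60 = 119.966667 rev/s
J = V / (n·D) = 89.25 / (119.966667 × 3.28) = 0.226816
regime bands: climb J<0.3878 | cruise [0.3878, 0.7756) | windmill J≥0.7756
J = 0.2268 → climb

J = 0.2268, regime = climb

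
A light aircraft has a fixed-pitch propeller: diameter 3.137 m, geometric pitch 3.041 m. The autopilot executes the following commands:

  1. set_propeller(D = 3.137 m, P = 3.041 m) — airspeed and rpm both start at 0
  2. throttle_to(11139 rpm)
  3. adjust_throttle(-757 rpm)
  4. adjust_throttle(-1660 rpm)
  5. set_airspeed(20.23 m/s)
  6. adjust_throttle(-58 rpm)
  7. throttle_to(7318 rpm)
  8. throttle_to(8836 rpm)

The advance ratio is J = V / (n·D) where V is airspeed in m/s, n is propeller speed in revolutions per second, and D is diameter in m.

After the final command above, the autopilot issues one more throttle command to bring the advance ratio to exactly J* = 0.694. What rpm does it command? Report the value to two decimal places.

set_propeller: D = 3.137 m, P = 3.041 m (p = P/D = 0.969398); state ← (V=0, rpm=0)
throttle_to(11139): rpm ← 11139
adjust_throttle(-757): rpm ← 11139 -757 = 10382
adjust_throttle(-1660): rpm ← 10382 -1660 = 8722
set_airspeed(20.23): V ← 20.23 m/s
adjust_throttle(-58): rpm ← 8722 -58 = 8664
throttle_to(7318): rpm ← 7318
throttle_to(8836): rpm ← 8836
final state: V = 20.23 m/s, rpm = 8836 → n = rpm/60 = 147.266667 rev/s
target J* = 0.694; solve J* = V/(n·D) for n: n = V/(J*·D) = 20.23/(0.694 × 3.137) = 9.292272 rev/s
rpm = 60·n = 557.536294

rpm = 557.54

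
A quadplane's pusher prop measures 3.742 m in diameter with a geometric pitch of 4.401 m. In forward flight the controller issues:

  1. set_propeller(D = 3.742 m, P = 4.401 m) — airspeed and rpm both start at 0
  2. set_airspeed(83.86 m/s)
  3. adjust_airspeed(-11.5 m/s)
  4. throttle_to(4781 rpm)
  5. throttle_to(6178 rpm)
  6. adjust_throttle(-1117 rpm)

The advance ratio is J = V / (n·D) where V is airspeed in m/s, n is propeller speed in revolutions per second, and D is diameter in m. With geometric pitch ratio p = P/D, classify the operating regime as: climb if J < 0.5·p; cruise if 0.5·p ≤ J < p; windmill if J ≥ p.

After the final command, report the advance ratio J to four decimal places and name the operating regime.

set_propeller: D = 3.742 m, P = 4.401 m (p = P/D = 1.176109); state ← (V=0, rpm=0)
set_airspeed(83.86): V ← 83.86 m/s
adjust_airspeed(-11.5): V ← 83.86 -11.5 = 72.36 m/s
throttle_to(4781): rpm ← 4781
throttle_to(6178): rpm ← 6178
adjust_throttle(-1117): rpm ← 6178 -1117 = 5061
final state: V = 72.36 m/s, rpm = 5061 → n = rpm/60 = 84.350000 rev/s
J = V / (n·D) = 72.36 / (84.350000 × 3.742) = 0.229250
regime bands: climb J<0.5881 | cruise [0.5881, 1.1761) | windmill J≥1.1761
J = 0.2293 → climb

J = 0.2293, regime = climb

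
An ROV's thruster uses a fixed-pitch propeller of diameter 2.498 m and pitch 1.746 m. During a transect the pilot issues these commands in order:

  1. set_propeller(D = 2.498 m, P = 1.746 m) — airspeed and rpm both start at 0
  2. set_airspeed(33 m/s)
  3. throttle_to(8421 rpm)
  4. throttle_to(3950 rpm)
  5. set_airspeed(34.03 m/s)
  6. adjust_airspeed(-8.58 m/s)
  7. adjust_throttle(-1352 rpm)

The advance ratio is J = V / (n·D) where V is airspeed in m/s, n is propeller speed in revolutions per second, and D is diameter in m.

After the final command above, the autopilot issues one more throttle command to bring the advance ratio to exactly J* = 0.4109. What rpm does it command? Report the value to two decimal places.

set_propeller: D = 2.498 m, P = 1.746 m (p = P/D = 0.698959); state ← (V=0, rpm=0)
set_airspeed(33): V ← 33 m/s
throttle_to(8421): rpm ← 8421
throttle_to(3950): rpm ← 3950
set_airspeed(34.03): V ← 34.03 m/s
adjust_airspeed(-8.58): V ← 34.03 -8.58 = 25.45 m/s
adjust_throttle(-1352): rpm ← 3950 -1352 = 2598
final state: V = 25.45 m/s, rpm = 2598 → n = rpm/60 = 43.300000 rev/s
target J* = 0.4109; solve J* = V/(n·D) for n: n = V/(J*·D) = 25.45/(0.4109 × 2.498) = 24.794720 rev/s
rpm = 60·n = 1487.683211

rpm = 1487.68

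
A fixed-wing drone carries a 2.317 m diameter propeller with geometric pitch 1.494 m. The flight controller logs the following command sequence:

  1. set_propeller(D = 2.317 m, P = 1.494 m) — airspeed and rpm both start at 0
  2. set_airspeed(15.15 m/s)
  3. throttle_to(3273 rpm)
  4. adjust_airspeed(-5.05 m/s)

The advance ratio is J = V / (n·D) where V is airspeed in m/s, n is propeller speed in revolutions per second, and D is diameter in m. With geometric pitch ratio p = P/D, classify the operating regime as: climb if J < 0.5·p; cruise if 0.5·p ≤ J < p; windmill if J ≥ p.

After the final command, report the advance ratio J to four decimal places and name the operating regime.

J = 0.0799, regime = climb

set_propeller: D = 2.317 m, P = 1.494 m (p = P/D = 0.644799); state ← (V=0, rpm=0)
set_airspeed(15.15): V ← 15.15 m/s
throttle_to(3273): rpm ← 3273
adjust_airspeed(-5.05): V ← 15.15 -5.05 = 10.1 m/s
final state: V = 10.1 m/s, rpm = 3273 → n = rpm/60 = 54.550000 rev/s
J = V / (n·D) = 10.1 / (54.550000 × 2.317) = 0.079910
regime bands: climb J<0.3224 | cruise [0.3224, 0.6448) | windmill J≥0.6448
J = 0.0799 → climb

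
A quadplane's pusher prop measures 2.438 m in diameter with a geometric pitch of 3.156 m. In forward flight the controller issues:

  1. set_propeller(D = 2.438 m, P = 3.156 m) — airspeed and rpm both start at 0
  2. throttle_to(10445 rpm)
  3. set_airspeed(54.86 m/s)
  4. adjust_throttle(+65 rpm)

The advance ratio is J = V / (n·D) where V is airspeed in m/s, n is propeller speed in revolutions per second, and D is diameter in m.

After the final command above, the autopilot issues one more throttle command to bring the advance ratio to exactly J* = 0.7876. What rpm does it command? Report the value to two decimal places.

rpm = 1714.22

set_propeller: D = 2.438 m, P = 3.156 m (p = P/D = 1.294504); state ← (V=0, rpm=0)
throttle_to(10445): rpm ← 10445
set_airspeed(54.86): V ← 54.86 m/s
adjust_throttle(+65): rpm ← 10445 +65 = 10510
final state: V = 54.86 m/s, rpm = 10510 → n = rpm/60 = 175.166667 rev/s
target J* = 0.7876; solve J* = V/(n·D) for n: n = V/(J*·D) = 54.86/(0.7876 × 2.438) = 28.570405 rev/s
rpm = 60·n = 1714.224291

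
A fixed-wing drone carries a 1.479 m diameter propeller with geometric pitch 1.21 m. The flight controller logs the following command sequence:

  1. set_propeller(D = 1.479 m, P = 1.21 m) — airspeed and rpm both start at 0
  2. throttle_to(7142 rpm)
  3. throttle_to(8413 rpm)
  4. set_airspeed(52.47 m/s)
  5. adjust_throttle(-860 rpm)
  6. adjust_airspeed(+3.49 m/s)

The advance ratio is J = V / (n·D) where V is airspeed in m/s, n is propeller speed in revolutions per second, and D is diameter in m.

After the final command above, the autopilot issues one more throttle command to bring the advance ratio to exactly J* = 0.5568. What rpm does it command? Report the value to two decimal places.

rpm = 4077.20

set_propeller: D = 1.479 m, P = 1.21 m (p = P/D = 0.818120); state ← (V=0, rpm=0)
throttle_to(7142): rpm ← 7142
throttle_to(8413): rpm ← 8413
set_airspeed(52.47): V ← 52.47 m/s
adjust_throttle(-860): rpm ← 8413 -860 = 7553
adjust_airspeed(+3.49): V ← 52.47 +3.49 = 55.96 m/s
final state: V = 55.96 m/s, rpm = 7553 → n = rpm/60 = 125.883333 rev/s
target J* = 0.5568; solve J* = V/(n·D) for n: n = V/(J*·D) = 55.96/(0.5568 × 1.479) = 67.953261 rev/s
rpm = 60·n = 4077.195682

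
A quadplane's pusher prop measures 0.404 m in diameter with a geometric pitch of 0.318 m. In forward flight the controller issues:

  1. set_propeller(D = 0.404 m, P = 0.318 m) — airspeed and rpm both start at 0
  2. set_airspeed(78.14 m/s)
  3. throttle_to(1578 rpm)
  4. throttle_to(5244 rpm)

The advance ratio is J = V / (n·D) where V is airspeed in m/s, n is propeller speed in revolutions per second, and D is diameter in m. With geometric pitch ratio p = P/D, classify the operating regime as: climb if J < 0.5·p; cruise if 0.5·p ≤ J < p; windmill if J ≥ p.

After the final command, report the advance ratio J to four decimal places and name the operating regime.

J = 2.2130, regime = windmill

set_propeller: D = 0.404 m, P = 0.318 m (p = P/D = 0.787129); state ← (V=0, rpm=0)
set_airspeed(78.14): V ← 78.14 m/s
throttle_to(1578): rpm ← 1578
throttle_to(5244): rpm ← 5244
final state: V = 78.14 m/s, rpm = 5244 → n = rpm/60 = 87.400000 rev/s
J = V / (n·D) = 78.14 / (87.400000 × 0.404) = 2.212996
regime bands: climb J<0.3936 | cruise [0.3936, 0.7871) | windmill J≥0.7871
J = 2.2130 → windmill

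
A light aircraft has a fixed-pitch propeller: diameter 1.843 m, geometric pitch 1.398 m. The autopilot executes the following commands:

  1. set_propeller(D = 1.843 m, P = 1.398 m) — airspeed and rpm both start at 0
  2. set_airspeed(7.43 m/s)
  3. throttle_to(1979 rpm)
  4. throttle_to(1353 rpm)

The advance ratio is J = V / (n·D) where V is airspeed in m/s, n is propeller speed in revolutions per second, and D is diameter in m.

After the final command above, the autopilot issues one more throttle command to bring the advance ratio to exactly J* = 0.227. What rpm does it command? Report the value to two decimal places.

rpm = 1065.59

set_propeller: D = 1.843 m, P = 1.398 m (p = P/D = 0.758546); state ← (V=0, rpm=0)
set_airspeed(7.43): V ← 7.43 m/s
throttle_to(1979): rpm ← 1979
throttle_to(1353): rpm ← 1353
final state: V = 7.43 m/s, rpm = 1353 → n = rpm/60 = 22.550000 rev/s
target J* = 0.227; solve J* = V/(n·D) for n: n = V/(J*·D) = 7.43/(0.227 × 1.843) = 17.759782 rev/s
rpm = 60·n = 1065.586897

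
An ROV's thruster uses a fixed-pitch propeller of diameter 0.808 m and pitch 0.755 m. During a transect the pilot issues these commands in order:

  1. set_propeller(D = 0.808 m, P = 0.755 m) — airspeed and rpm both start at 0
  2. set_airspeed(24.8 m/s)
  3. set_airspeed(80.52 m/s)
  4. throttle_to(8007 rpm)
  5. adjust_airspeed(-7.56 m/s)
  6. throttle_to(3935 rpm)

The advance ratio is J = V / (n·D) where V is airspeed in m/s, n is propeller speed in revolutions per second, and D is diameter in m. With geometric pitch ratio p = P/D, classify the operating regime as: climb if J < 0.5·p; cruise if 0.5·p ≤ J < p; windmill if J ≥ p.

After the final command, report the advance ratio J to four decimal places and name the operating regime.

set_propeller: D = 0.808 m, P = 0.755 m (p = P/D = 0.934406); state ← (V=0, rpm=0)
set_airspeed(24.8): V ← 24.8 m/s
set_airspeed(80.52): V ← 80.52 m/s
throttle_to(8007): rpm ← 8007
adjust_airspeed(-7.56): V ← 80.52 -7.56 = 72.96 m/s
throttle_to(3935): rpm ← 3935
final state: V = 72.96 m/s, rpm = 3935 → n = rpm/60 = 65.583333 rev/s
J = V / (n·D) = 72.96 / (65.583333 × 0.808) = 1.376829
regime bands: climb J<0.4672 | cruise [0.4672, 0.9344) | windmill J≥0.9344
J = 1.3768 → windmill

J = 1.3768, regime = windmill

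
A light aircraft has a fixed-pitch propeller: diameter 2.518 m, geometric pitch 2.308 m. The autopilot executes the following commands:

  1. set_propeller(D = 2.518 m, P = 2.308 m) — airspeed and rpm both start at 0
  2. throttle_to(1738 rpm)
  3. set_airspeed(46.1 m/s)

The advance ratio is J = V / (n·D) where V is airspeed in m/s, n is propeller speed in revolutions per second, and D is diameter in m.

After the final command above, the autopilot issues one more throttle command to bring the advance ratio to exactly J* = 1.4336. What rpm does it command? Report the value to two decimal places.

rpm = 766.25

set_propeller: D = 2.518 m, P = 2.308 m (p = P/D = 0.916600); state ← (V=0, rpm=0)
throttle_to(1738): rpm ← 1738
set_airspeed(46.1): V ← 46.1 m/s
final state: V = 46.1 m/s, rpm = 1738 → n = rpm/60 = 28.966667 rev/s
target J* = 1.4336; solve J* = V/(n·D) for n: n = V/(J*·D) = 46.1/(1.4336 × 2.518) = 12.770774 rev/s
rpm = 60·n = 766.246419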